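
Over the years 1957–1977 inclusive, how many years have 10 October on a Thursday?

Track 10 October's weekday year by year (advancing +1, or +2 across a Feb 29):
  1957: Thu ✓  1958: Fri (+1)  1959: Sat (+1)  1960: Mon (+2)  1961: Tue (+1)
  1962: Wed (+1)  1963: Thu (+1) ✓  1964: Sat (+2)  1965: Sun (+1)  1966: Mon (+1)
  1967: Tue (+1)  1968: Thu (+2) ✓  1969: Fri (+1)  1970: Sat (+1)  1971: Sun (+1)
  1972: Tue (+2)  1973: Wed (+1)  1974: Thu (+1) ✓  1975: Fri (+1)  1976: Sun (+2)
  1977: Mon (+1)
Thursday years: 1957, 1963, 1968, 1974 — 4 in total.

4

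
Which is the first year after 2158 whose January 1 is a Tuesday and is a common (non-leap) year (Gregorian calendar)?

2165

Jan 1 advances by 2 weekdays after a leap year and by 1 after a common year.
2158: Jan 1 is Sunday.
2159: Monday
2160: Tuesday (leap)
2161: Thursday
2162: Friday
2163: Saturday
2164: Sunday (leap)
2165: Tuesday
2165 begins on a Tuesday and is a common year.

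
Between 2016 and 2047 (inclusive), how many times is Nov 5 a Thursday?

Track Nov 5's weekday year by year (advancing +1, or +2 across a Feb 29):
  2016: Sat  2017: Sun (+1)  2018: Mon (+1)  2019: Tue (+1)  2020: Thu (+2) ✓
  2021: Fri (+1)  2022: Sat (+1)  2023: Sun (+1)  2024: Tue (+2)  2025: Wed (+1)
  2026: Thu (+1) ✓  2027: Fri (+1)  2028: Sun (+2)  2029: Mon (+1)  … (4 more years) …
  2034: Sun (+1)  2035: Mon (+1)  2036: Wed (+2)  2037: Thu (+1) ✓  2038: Fri (+1)
  2039: Sat (+1)  2040: Mon (+2)  2041: Tue (+1)  2042: Wed (+1)  2043: Thu (+1) ✓
  2044: Sat (+2)  2045: Sun (+1)  2046: Mon (+1)  2047: Tue (+1)
Thursday years: 2020, 2026, 2037, 2043 — 4 in total.

4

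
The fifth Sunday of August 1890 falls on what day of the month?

August 1, 1890 is a Friday, so the first Sunday is the 3rd.
The fifth Sunday is 3 + 28 = 31.

31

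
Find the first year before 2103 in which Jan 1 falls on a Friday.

Jan 1 advances by 2 weekdays after a leap year and by 1 after a common year.
2103: Jan 1 is Monday.
2102: Sunday
2101: Saturday
2100: Friday
2100 begins on a Friday

2100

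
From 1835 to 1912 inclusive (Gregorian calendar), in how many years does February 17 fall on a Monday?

11

Track February 17's weekday year by year (advancing +1, or +2 across a Feb 29):
  1835: Tue  1836: Wed (+1)  1837: Fri (+2)  1838: Sat (+1)  1839: Sun (+1)
  1840: Mon (+1) ✓  1841: Wed (+2)  1842: Thu (+1)  1843: Fri (+1)  1844: Sat (+1)
  1845: Mon (+2) ✓  1846: Tue (+1)  1847: Wed (+1)  1848: Thu (+1)  … (50 more years) …
  1899: Fri (+1)  1900: Sat (+1)  1901: Sun (+1)  1902: Mon (+1) ✓  1903: Tue (+1)
  1904: Wed (+1)  1905: Fri (+2)  1906: Sat (+1)  1907: Sun (+1)  1908: Mon (+1) ✓
  1909: Wed (+2)  1910: Thu (+1)  1911: Fri (+1)  1912: Sat (+1)
Monday years: 1840, 1845, 1851, 1862, 1868, 1873, 1879, 1890, 1896, 1902, 1908 — 11 in total.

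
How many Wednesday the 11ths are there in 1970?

Check the 11th of each month of 1970: Jan 11: Sun, Feb 11: Wed, Mar 11: Wed, Apr 11: Sat, May 11: Mon, Jun 11: Thu, Jul 11: Sat, Aug 11: Tue, Sep 11: Fri, Oct 11: Sun, Nov 11: Wed, Dec 11: Fri.
Wednesday occurs in February, March, November — 3 months.

3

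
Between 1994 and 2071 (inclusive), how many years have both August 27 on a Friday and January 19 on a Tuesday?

Check each year's weekday for August 27 and January 19:
  1994: Sat/Wed  1995: Sun/Thu  1996: Tue/Fri  1997: Wed/Sun  1998: Thu/Mon  1999: Fri/Tue ✓  2000: Sun/Wed  2001: Mon/Fri  2002: Tue/Sat  2003: Wed/Sun  2004: Fri/Mon  2005: Sat/Wed  2006: Sun/Thu  2007: Mon/Fri  …(50 more)…  2058: Tue/Sat  2059: Wed/Sun  2060: Fri/Mon  2061: Sat/Wed  2062: Sun/Thu  2063: Mon/Fri  2064: Wed/Sat  2065: Thu/Mon  2066: Fri/Tue ✓  2067: Sat/Wed  2068: Mon/Thu  2069: Tue/Sat  2070: Wed/Sun  2071: Thu/Mon
Both conditions hold in: 1999, 2010, 2021, 2027, 2038, 2049, 2055, 2066 — 8.

8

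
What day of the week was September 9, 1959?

Wednesday

January 1, 1959 is a Thursday.
September 9 is day 252 of the year, i.e. 251 days after Jan 1.
251 mod 7 = 6, so advance 6 weekdays from Thursday: Wednesday.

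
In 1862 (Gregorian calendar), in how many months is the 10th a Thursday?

Check the 10th of each month of 1862: Jan 10: Fri, Feb 10: Mon, Mar 10: Mon, Apr 10: Thu, May 10: Sat, Jun 10: Tue, Jul 10: Thu, Aug 10: Sun, Sep 10: Wed, Oct 10: Fri, Nov 10: Mon, Dec 10: Wed.
Thursday occurs in April, July — 2 months.

2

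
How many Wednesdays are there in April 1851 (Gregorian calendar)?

5

April 1851 has 30 days and begins on Tuesday.
The first Wednesday is April 2.
Wednesdays fall on 2, 9, 16, 23, 30 — that's 5.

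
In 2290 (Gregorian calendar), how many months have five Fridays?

4

A month of length L has five Fridays iff its first Friday is on day ≤ L−28 (so day 1–3 in a 31-day month, 1–2 in a 30-day month, day 1 in a leap February).
Checking each month of 2290: Jan starts Wed (31d) ✓; Feb starts Sat (28d); Mar starts Sat (31d); Apr starts Tue (30d); May starts Thu (31d) ✓; Jun starts Sun (30d); Jul starts Tue (31d); Aug starts Fri (31d) ✓; Sep starts Mon (30d); Oct starts Wed (31d) ✓; Nov starts Sat (30d); Dec starts Mon (31d).
Five-Friday months: January, May, August, October → 4.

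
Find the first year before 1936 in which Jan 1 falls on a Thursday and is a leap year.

1920

Jan 1 advances by 2 weekdays after a leap year and by 1 after a common year.
1936: Jan 1 is Wednesday (leap).
1935: Tuesday
1934: Monday
1933: Sunday
1932: Friday (leap)
1931: Thursday
1930: Wednesday
1929: Tuesday
1928: Sunday (leap)
1927: Saturday
1926: Friday
1925: Thursday
1924: Tuesday (leap)
1923: Monday
1922: Sunday
1921: Saturday
1920: Thursday (leap)
1920 begins on a Thursday and is a leap year.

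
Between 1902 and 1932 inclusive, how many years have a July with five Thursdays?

14

July has 31 days; it has five Thursdays when Thursday falls among the first (month-length − 28) days — i.e. when July 1 is one of Thursday/Wednesday/Tuesday.
July 1 by year: 1902:Tue✓ 1903:Wed✓ 1904:Fri 1905:Sat 1906:Sun 1907:Mon 1908:Wed✓ 1909:Thu✓ 1910:Fri 1911:Sat 1912:Mon 1913:Tue✓ 1914:Wed✓ 1915:Thu✓ 1916:Sat 1917:Sun 1918:Mon 1919:Tue✓ 1920:Thu✓ 1921:Fri 1922:Sat 1923:Sun 1924:Tue✓ 1925:Wed✓ 1926:Thu✓ 1927:Fri 1928:Sun 1929:Mon 1930:Tue✓ 1931:Wed✓ 1932:Fri
Years with five Thursdays: 1902, 1903, 1908, 1909, 1913, 1914, 1915, 1919, 1920, 1924, 1925, 1926, 1930, 1931 → 14.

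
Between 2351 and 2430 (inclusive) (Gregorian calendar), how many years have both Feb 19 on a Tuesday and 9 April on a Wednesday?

Check each year's weekday for Feb 19 and 9 April:
  2351: Mon/Mon  2352: Tue/Wed ✓  2353: Thu/Thu  2354: Fri/Fri  2355: Sat/Sat  2356: Sun/Mon  2357: Tue/Tue  2358: Wed/Wed  2359: Thu/Thu  2360: Fri/Sat  2361: Sun/Sun  2362: Mon/Mon  2363: Tue/Tue  2364: Wed/Thu  …(52 more)…  2417: Sun/Sun  2418: Mon/Mon  2419: Tue/Tue  2420: Wed/Thu  2421: Fri/Fri  2422: Sat/Sat  2423: Sun/Sun  2424: Mon/Tue  2425: Wed/Wed  2426: Thu/Thu  2427: Fri/Fri  2428: Sat/Sun  2429: Mon/Mon  2430: Tue/Tue
Both conditions hold in: 2352, 2380, 2408 — 3.

3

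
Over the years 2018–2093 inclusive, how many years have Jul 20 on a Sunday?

11

Track Jul 20's weekday year by year (advancing +1, or +2 across a Feb 29):
  2018: Fri  2019: Sat (+1)  2020: Mon (+2)  2021: Tue (+1)  2022: Wed (+1)
  2023: Thu (+1)  2024: Sat (+2)  2025: Sun (+1) ✓  2026: Mon (+1)  2027: Tue (+1)
  2028: Thu (+2)  2029: Fri (+1)  2030: Sat (+1)  2031: Sun (+1) ✓  … (48 more years) …
  2080: Sat (+2)  2081: Sun (+1) ✓  2082: Mon (+1)  2083: Tue (+1)  2084: Thu (+2)
  2085: Fri (+1)  2086: Sat (+1)  2087: Sun (+1) ✓  2088: Tue (+2)  2089: Wed (+1)
  2090: Thu (+1)  2091: Fri (+1)  2092: Sun (+2) ✓  2093: Mon (+1)
Sunday years: 2025, 2031, 2036, 2042, 2053, 2059, 2064, 2070, 2081, 2087, 2092 — 11 in total.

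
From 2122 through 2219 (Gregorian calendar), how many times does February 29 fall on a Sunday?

Leap years in 2122–2219: 23 of them.
Feb 29 weekday advances by 5 (mod 7) from one leap year to the next four years later (or differs when a century non-leap intervenes).
Leap-day weekdays: 2124:Tue 2128:Sun✓ 2132:Fri 2136:Wed 2140:Mon 2144:Sat 2148:Thu 2152:Tue 2156:Sun✓ 2160:Fri 2164:Wed 2168:Mon 2172:Sat 2176:Thu 2180:Tue 2184:Sun✓ 2188:Fri 2192:Wed 2196:Mon 2204:Wed 2208:Mon 2212:Sat 2216:Thu
Sunday: 2128, 2156, 2184 → 3.

3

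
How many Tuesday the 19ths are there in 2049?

Check the 19th of each month of 2049: Jan 19: Tue, Feb 19: Fri, Mar 19: Fri, Apr 19: Mon, May 19: Wed, Jun 19: Sat, Jul 19: Mon, Aug 19: Thu, Sep 19: Sun, Oct 19: Tue, Nov 19: Fri, Dec 19: Sun.
Tuesday occurs in January, October — 2 months.

2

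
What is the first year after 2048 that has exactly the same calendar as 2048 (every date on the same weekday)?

2076

Two years share a calendar iff Jan 1 falls on the same weekday and both are leap or both are common. 2048: Jan 1 is Wednesday, leap year.
2049: Jan 1 Friday, common
2050: Jan 1 Saturday, common
2051: Jan 1 Sunday, common
2052: Jan 1 Monday, leap
2053: Jan 1 Wednesday, common
2054: Jan 1 Thursday, common
2055: Jan 1 Friday, common
2056: Jan 1 Saturday, leap
2057: Jan 1 Monday, common
2058: Jan 1 Tuesday, common
2059: Jan 1 Wednesday, common
2060: Jan 1 Thursday, leap
2061: Jan 1 Saturday, common
2062: Jan 1 Sunday, common
2063: Jan 1 Monday, common
2064: Jan 1 Tuesday, leap
2065: Jan 1 Thursday, common
2066: Jan 1 Friday, common
2067: Jan 1 Saturday, common
2068: Jan 1 Sunday, leap
2069: Jan 1 Tuesday, common
2070: Jan 1 Wednesday, common
2071: Jan 1 Thursday, common
2072: Jan 1 Friday, leap
2073: Jan 1 Sunday, common
2074: Jan 1 Monday, common
2075: Jan 1 Tuesday, common
2076: Jan 1 Wednesday, leap
2076 matches on both conditions.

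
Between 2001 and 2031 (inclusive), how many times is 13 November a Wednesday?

Track 13 November's weekday year by year (advancing +1, or +2 across a Feb 29):
  2001: Tue  2002: Wed (+1) ✓  2003: Thu (+1)  2004: Sat (+2)  2005: Sun (+1)
  2006: Mon (+1)  2007: Tue (+1)  2008: Thu (+2)  2009: Fri (+1)  2010: Sat (+1)
  2011: Sun (+1)  2012: Tue (+2)  2013: Wed (+1) ✓  2014: Thu (+1)  … (3 more years) …
  2018: Tue (+1)  2019: Wed (+1) ✓  2020: Fri (+2)  2021: Sat (+1)  2022: Sun (+1)
  2023: Mon (+1)  2024: Wed (+2) ✓  2025: Thu (+1)  2026: Fri (+1)  2027: Sat (+1)
  2028: Mon (+2)  2029: Tue (+1)  2030: Wed (+1) ✓  2031: Thu (+1)
Wednesday years: 2002, 2013, 2019, 2024, 2030 — 5 in total.

5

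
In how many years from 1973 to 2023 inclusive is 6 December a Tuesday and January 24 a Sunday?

2

Check each year's weekday for 6 December and January 24:
  1973: Thu/Wed  1974: Fri/Thu  1975: Sat/Fri  1976: Mon/Sat  1977: Tue/Mon  1978: Wed/Tue  1979: Thu/Wed  1980: Sat/Thu  1981: Sun/Sat  1982: Mon/Sun  1983: Tue/Mon  1984: Thu/Tue  1985: Fri/Thu  1986: Sat/Fri  …(23 more)…  2010: Mon/Sun  2011: Tue/Mon  2012: Thu/Tue  2013: Fri/Thu  2014: Sat/Fri  2015: Sun/Sat  2016: Tue/Sun ✓  2017: Wed/Tue  2018: Thu/Wed  2019: Fri/Thu  2020: Sun/Fri  2021: Mon/Sun  2022: Tue/Mon  2023: Wed/Tue
Both conditions hold in: 1988, 2016 — 2.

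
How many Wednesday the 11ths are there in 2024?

2

Check the 11th of each month of 2024: Jan 11: Thu, Feb 11: Sun, Mar 11: Mon, Apr 11: Thu, May 11: Sat, Jun 11: Tue, Jul 11: Thu, Aug 11: Sun, Sep 11: Wed, Oct 11: Fri, Nov 11: Mon, Dec 11: Wed.
Wednesday occurs in September, December — 2 months.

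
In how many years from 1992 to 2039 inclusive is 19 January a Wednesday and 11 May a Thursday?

Check each year's weekday for 19 January and 11 May:
  1992: Sun/Mon  1993: Tue/Tue  1994: Wed/Wed  1995: Thu/Thu  1996: Fri/Sat  1997: Sun/Sun  1998: Mon/Mon  1999: Tue/Tue  2000: Wed/Thu ✓  2001: Fri/Fri  2002: Sat/Sat  2003: Sun/Sun  2004: Mon/Tue  2005: Wed/Wed  …(20 more)…  2026: Mon/Mon  2027: Tue/Tue  2028: Wed/Thu ✓  2029: Fri/Fri  2030: Sat/Sat  2031: Sun/Sun  2032: Mon/Tue  2033: Wed/Wed  2034: Thu/Thu  2035: Fri/Fri  2036: Sat/Sun  2037: Mon/Mon  2038: Tue/Tue  2039: Wed/Wed
Both conditions hold in: 2000, 2028 — 2.

2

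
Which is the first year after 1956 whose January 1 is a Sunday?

1961

Jan 1 advances by 2 weekdays after a leap year and by 1 after a common year.
1956: Jan 1 is Sunday (leap).
1957: Tuesday
1958: Wednesday
1959: Thursday
1960: Friday (leap)
1961: Sunday
1961 begins on a Sunday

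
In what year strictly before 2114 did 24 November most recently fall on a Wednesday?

From one year to the next, a fixed date's weekday advances by 1, or by 2 when a Feb 29 lies between the two dates.
2114: November 24 is Saturday.
2113: Friday (−1)
2112: Thursday (−1)
2111: Tuesday (−2)
2110: Monday (−1)
2109: Sunday (−1)
2108: Saturday (−1)
2107: Thursday (−2)
2106: Wednesday (−1)
24 November falls on a Wednesday in 2106.

2106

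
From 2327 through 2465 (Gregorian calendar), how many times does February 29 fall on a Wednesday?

Leap years in 2327–2465: 35 of them.
Feb 29 weekday advances by 5 (mod 7) from one leap year to the next four years later (or differs when a century non-leap intervenes).
Leap-day weekdays: 2328:Wed✓ 2332:Mon 2336:Sat 2340:Thu 2344:Tue 2348:Sun 2352:Fri 2356:Wed✓ 2360:Mon 2364:Sat 2368:Thu 2372:Tue 2376:Sun …(9 more)… 2416:Mon 2420:Sat 2424:Thu 2428:Tue 2432:Sun 2436:Fri 2440:Wed✓ 2444:Mon 2448:Sat 2452:Thu 2456:Tue 2460:Sun 2464:Fri
Wednesday: 2328, 2356, 2384, 2412, 2440 → 5.

5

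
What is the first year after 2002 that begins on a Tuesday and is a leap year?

2008

Jan 1 advances by 2 weekdays after a leap year and by 1 after a common year.
2002: Jan 1 is Tuesday.
2003: Wednesday
2004: Thursday (leap)
2005: Saturday
2006: Sunday
2007: Monday
2008: Tuesday (leap)
2008 begins on a Tuesday and is a leap year.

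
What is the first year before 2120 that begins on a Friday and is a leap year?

2112

Jan 1 advances by 2 weekdays after a leap year and by 1 after a common year.
2120: Jan 1 is Monday (leap).
2119: Sunday
2118: Saturday
2117: Friday
2116: Wednesday (leap)
2115: Tuesday
2114: Monday
2113: Sunday
2112: Friday (leap)
2112 begins on a Friday and is a leap year.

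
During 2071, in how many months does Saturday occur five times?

A month of length L has five Saturdays iff its first Saturday is on day ≤ L−28 (so day 1–3 in a 31-day month, 1–2 in a 30-day month, day 1 in a leap February).
Checking each month of 2071: Jan starts Thu (31d) ✓; Feb starts Sun (28d); Mar starts Sun (31d); Apr starts Wed (30d); May starts Fri (31d) ✓; Jun starts Mon (30d); Jul starts Wed (31d); Aug starts Sat (31d) ✓; Sep starts Tue (30d); Oct starts Thu (31d) ✓; Nov starts Sun (30d); Dec starts Tue (31d).
Five-Saturday months: January, May, August, October → 4.

4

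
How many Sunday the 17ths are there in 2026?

Check the 17th of each month of 2026: Jan 17: Sat, Feb 17: Tue, Mar 17: Tue, Apr 17: Fri, May 17: Sun, Jun 17: Wed, Jul 17: Fri, Aug 17: Mon, Sep 17: Thu, Oct 17: Sat, Nov 17: Tue, Dec 17: Thu.
Sunday occurs in May — 1 month.

1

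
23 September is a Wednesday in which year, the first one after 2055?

From one year to the next, a fixed date's weekday advances by 1, or by 2 when a Feb 29 lies between the two dates.
2055: September 23 is Thursday.
2056: Saturday (+2)
2057: Sunday (+1)
2058: Monday (+1)
2059: Tuesday (+1)
2060: Thursday (+2)
2061: Friday (+1)
2062: Saturday (+1)
2063: Sunday (+1)
2064: Tuesday (+2)
2065: Wednesday (+1)
23 September falls on a Wednesday in 2065.

2065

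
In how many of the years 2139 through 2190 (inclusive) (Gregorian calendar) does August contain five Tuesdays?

August has 31 days; it has five Tuesdays when Tuesday falls among the first (month-length − 28) days — i.e. when August 1 is one of Tuesday/Monday/Sunday.
August 1 by year: 2139:Sat 2140:Mon✓ 2141:Tue✓ 2142:Wed 2143:Thu 2144:Sat 2145:Sun✓ 2146:Mon✓ 2147:Tue✓ 2148:Thu 2149:Fri 2150:Sat 2151:Sun✓ 2152:Tue✓ 2153:Wed …(22 more)… 2176:Thu 2177:Fri 2178:Sat 2179:Sun✓ 2180:Tue✓ 2181:Wed 2182:Thu 2183:Fri 2184:Sun✓ 2185:Mon✓ 2186:Tue✓ 2187:Wed 2188:Fri 2189:Sat 2190:Sun✓
Years with five Tuesdays: 2140, 2141, 2145, 2146, 2147, 2151, 2152, 2156, 2157, 2158, 2162, 2163, 2168, 2169, 2173, 2174, 2175, 2179, 2180, 2184, 2185, 2186, 2190 → 23.

23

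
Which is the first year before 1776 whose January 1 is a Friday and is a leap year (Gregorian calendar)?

Jan 1 advances by 2 weekdays after a leap year and by 1 after a common year.
1776: Jan 1 is Monday (leap).
1775: Sunday
1774: Saturday
1773: Friday
1772: Wednesday (leap)
1771: Tuesday
1770: Monday
1769: Sunday
1768: Friday (leap)
1768 begins on a Friday and is a leap year.

1768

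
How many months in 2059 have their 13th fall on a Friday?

Check the 13th of each month of 2059: Jan 13: Mon, Feb 13: Thu, Mar 13: Thu, Apr 13: Sun, May 13: Tue, Jun 13: Fri, Jul 13: Sun, Aug 13: Wed, Sep 13: Sat, Oct 13: Mon, Nov 13: Thu, Dec 13: Sat.
Friday occurs in June — 1 month.

1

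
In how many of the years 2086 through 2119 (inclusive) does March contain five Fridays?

13

March has 31 days; it has five Fridays when Friday falls among the first (month-length − 28) days — i.e. when March 1 is one of Friday/Thursday/Wednesday.
March 1 by year: 2086:Fri✓ 2087:Sat 2088:Mon 2089:Tue 2090:Wed✓ 2091:Thu✓ 2092:Sat 2093:Sun 2094:Mon 2095:Tue 2096:Thu✓ 2097:Fri✓ 2098:Sat 2099:Sun 2100:Mon …(4 more)… 2105:Sun 2106:Mon 2107:Tue 2108:Thu✓ 2109:Fri✓ 2110:Sat 2111:Sun 2112:Tue 2113:Wed✓ 2114:Thu✓ 2115:Fri✓ 2116:Sun 2117:Mon 2118:Tue 2119:Wed✓
Years with five Fridays: 2086, 2090, 2091, 2096, 2097, 2102, 2103, 2108, 2109, 2113, 2114, 2115, 2119 → 13.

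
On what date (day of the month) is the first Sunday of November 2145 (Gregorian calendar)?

7

November 1, 2145 is a Monday, so the first Sunday is the 7th.
The first Sunday is 7 + 0 = 7.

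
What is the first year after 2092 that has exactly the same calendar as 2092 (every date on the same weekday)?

Two years share a calendar iff Jan 1 falls on the same weekday and both are leap or both are common. 2092: Jan 1 is Tuesday, leap year.
2093: Jan 1 Thursday, common
2094: Jan 1 Friday, common
2095: Jan 1 Saturday, common
2096: Jan 1 Sunday, leap
2097: Jan 1 Tuesday, common
2098: Jan 1 Wednesday, common
2099: Jan 1 Thursday, common
2100: Jan 1 Friday, common
2101: Jan 1 Saturday, common
2102: Jan 1 Sunday, common
2103: Jan 1 Monday, common
2104: Jan 1 Tuesday, leap
2104 matches on both conditions.

2104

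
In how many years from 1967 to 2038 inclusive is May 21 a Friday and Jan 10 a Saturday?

3

Check each year's weekday for May 21 and Jan 10:
  1967: Sun/Tue  1968: Tue/Wed  1969: Wed/Fri  1970: Thu/Sat  1971: Fri/Sun  1972: Sun/Mon  1973: Mon/Wed  1974: Tue/Thu  1975: Wed/Fri  1976: Fri/Sat ✓  1977: Sat/Mon  1978: Sun/Tue  1979: Mon/Wed  1980: Wed/Thu  …(44 more)…  2025: Wed/Fri  2026: Thu/Sat  2027: Fri/Sun  2028: Sun/Mon  2029: Mon/Wed  2030: Tue/Thu  2031: Wed/Fri  2032: Fri/Sat ✓  2033: Sat/Mon  2034: Sun/Tue  2035: Mon/Wed  2036: Wed/Thu  2037: Thu/Sat  2038: Fri/Sun
Both conditions hold in: 1976, 2004, 2032 — 3.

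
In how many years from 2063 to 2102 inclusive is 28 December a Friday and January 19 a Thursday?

2

Check each year's weekday for 28 December and January 19:
  2063: Fri/Fri  2064: Sun/Sat  2065: Mon/Mon  2066: Tue/Tue  2067: Wed/Wed  2068: Fri/Thu ✓  2069: Sat/Sat  2070: Sun/Sun  2071: Mon/Mon  2072: Wed/Tue  2073: Thu/Thu  2074: Fri/Fri  2075: Sat/Sat  2076: Mon/Sun  …(12 more)…  2089: Wed/Wed  2090: Thu/Thu  2091: Fri/Fri  2092: Sun/Sat  2093: Mon/Mon  2094: Tue/Tue  2095: Wed/Wed  2096: Fri/Thu ✓  2097: Sat/Sat  2098: Sun/Sun  2099: Mon/Mon  2100: Tue/Tue  2101: Wed/Wed  2102: Thu/Thu
Both conditions hold in: 2068, 2096 — 2.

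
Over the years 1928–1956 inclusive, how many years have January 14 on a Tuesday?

4

Track January 14's weekday year by year (advancing +1, or +2 across a Feb 29):
  1928: Sat  1929: Mon (+2)  1930: Tue (+1) ✓  1931: Wed (+1)  1932: Thu (+1)
  1933: Sat (+2)  1934: Sun (+1)  1935: Mon (+1)  1936: Tue (+1) ✓  1937: Thu (+2)
  1938: Fri (+1)  1939: Sat (+1)  1940: Sun (+1)  1941: Tue (+2) ✓  1942: Wed (+1)
  1943: Thu (+1)  1944: Fri (+1)  1945: Sun (+2)  1946: Mon (+1)  1947: Tue (+1) ✓
  1948: Wed (+1)  1949: Fri (+2)  1950: Sat (+1)  1951: Sun (+1)  1952: Mon (+1)
  1953: Wed (+2)  1954: Thu (+1)  1955: Fri (+1)  1956: Sat (+1)
Tuesday years: 1930, 1936, 1941, 1947 — 4 in total.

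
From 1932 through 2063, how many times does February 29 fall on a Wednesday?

4

Leap years in 1932–2063: 33 of them.
Feb 29 weekday advances by 5 (mod 7) from one leap year to the next four years later (or differs when a century non-leap intervenes).
Leap-day weekdays: 1932:Mon 1936:Sat 1940:Thu 1944:Tue 1948:Sun 1952:Fri 1956:Wed✓ 1960:Mon 1964:Sat 1968:Thu 1972:Tue 1976:Sun 1980:Fri …(7 more)… 2012:Wed✓ 2016:Mon 2020:Sat 2024:Thu 2028:Tue 2032:Sun 2036:Fri 2040:Wed✓ 2044:Mon 2048:Sat 2052:Thu 2056:Tue 2060:Sun
Wednesday: 1956, 1984, 2012, 2040 → 4.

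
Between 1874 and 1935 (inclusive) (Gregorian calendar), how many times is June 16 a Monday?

8

Track June 16's weekday year by year (advancing +1, or +2 across a Feb 29):
  1874: Tue  1875: Wed (+1)  1876: Fri (+2)  1877: Sat (+1)  1878: Sun (+1)
  1879: Mon (+1) ✓  1880: Wed (+2)  1881: Thu (+1)  1882: Fri (+1)  1883: Sat (+1)
  1884: Mon (+2) ✓  1885: Tue (+1)  1886: Wed (+1)  1887: Thu (+1)  … (34 more years) …
  1922: Fri (+1)  1923: Sat (+1)  1924: Mon (+2) ✓  1925: Tue (+1)  1926: Wed (+1)
  1927: Thu (+1)  1928: Sat (+2)  1929: Sun (+1)  1930: Mon (+1) ✓  1931: Tue (+1)
  1932: Thu (+2)  1933: Fri (+1)  1934: Sat (+1)  1935: Sun (+1)
Monday years: 1879, 1884, 1890, 1902, 1913, 1919, 1924, 1930 — 8 in total.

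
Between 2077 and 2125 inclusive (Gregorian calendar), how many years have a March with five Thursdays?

March has 31 days; it has five Thursdays when Thursday falls among the first (month-length − 28) days — i.e. when March 1 is one of Thursday/Wednesday/Tuesday.
March 1 by year: 2077:Mon 2078:Tue✓ 2079:Wed✓ 2080:Fri 2081:Sat 2082:Sun 2083:Mon 2084:Wed✓ 2085:Thu✓ 2086:Fri 2087:Sat 2088:Mon 2089:Tue✓ 2090:Wed✓ 2091:Thu✓ …(19 more)… 2111:Sun 2112:Tue✓ 2113:Wed✓ 2114:Thu✓ 2115:Fri 2116:Sun 2117:Mon 2118:Tue✓ 2119:Wed✓ 2120:Fri 2121:Sat 2122:Sun 2123:Mon 2124:Wed✓ 2125:Thu✓
Years with five Thursdays: 2078, 2079, 2084, 2085, 2089, 2090, 2091, 2095, 2096, 2101, 2102, 2103, 2107, 2108, 2112, 2113, 2114, 2118, 2119, 2124, 2125 → 21.

21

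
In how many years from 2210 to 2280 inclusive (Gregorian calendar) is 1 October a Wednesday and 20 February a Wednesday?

2

Check each year's weekday for 1 October and 20 February:
  2210: Mon/Tue  2211: Tue/Wed  2212: Thu/Thu  2213: Fri/Sat  2214: Sat/Sun  2215: Sun/Mon  2216: Tue/Tue  2217: Wed/Thu  2218: Thu/Fri  2219: Fri/Sat  2220: Sun/Sun  2221: Mon/Tue  2222: Tue/Wed  2223: Wed/Thu  …(43 more)…  2267: Tue/Wed  2268: Thu/Thu  2269: Fri/Sat  2270: Sat/Sun  2271: Sun/Mon  2272: Tue/Tue  2273: Wed/Thu  2274: Thu/Fri  2275: Fri/Sat  2276: Sun/Sun  2277: Mon/Tue  2278: Tue/Wed  2279: Wed/Thu  2280: Fri/Fri
Both conditions hold in: 2228, 2256 — 2.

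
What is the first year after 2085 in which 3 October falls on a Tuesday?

2090

From one year to the next, a fixed date's weekday advances by 1, or by 2 when a Feb 29 lies between the two dates.
2085: October 3 is Wednesday.
2086: Thursday (+1)
2087: Friday (+1)
2088: Sunday (+2)
2089: Monday (+1)
2090: Tuesday (+1)
3 October falls on a Tuesday in 2090.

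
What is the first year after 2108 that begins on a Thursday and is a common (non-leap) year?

2111

Jan 1 advances by 2 weekdays after a leap year and by 1 after a common year.
2108: Jan 1 is Sunday (leap).
2109: Tuesday
2110: Wednesday
2111: Thursday
2111 begins on a Thursday and is a common year.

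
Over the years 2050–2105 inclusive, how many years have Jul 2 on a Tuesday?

7

Track Jul 2's weekday year by year (advancing +1, or +2 across a Feb 29):
  2050: Sat  2051: Sun (+1)  2052: Tue (+2) ✓  2053: Wed (+1)  2054: Thu (+1)
  2055: Fri (+1)  2056: Sun (+2)  2057: Mon (+1)  2058: Tue (+1) ✓  2059: Wed (+1)
  2060: Fri (+2)  2061: Sat (+1)  2062: Sun (+1)  2063: Mon (+1)  … (28 more years) …
  2092: Wed (+2)  2093: Thu (+1)  2094: Fri (+1)  2095: Sat (+1)  2096: Mon (+2)
  2097: Tue (+1) ✓  2098: Wed (+1)  2099: Thu (+1)  2100: Fri (+1)  2101: Sat (+1)
  2102: Sun (+1)  2103: Mon (+1)  2104: Wed (+2)  2105: Thu (+1)
Tuesday years: 2052, 2058, 2069, 2075, 2080, 2086, 2097 — 7 in total.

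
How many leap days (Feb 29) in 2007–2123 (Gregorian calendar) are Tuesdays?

Leap years in 2007–2123: 28 of them.
Feb 29 weekday advances by 5 (mod 7) from one leap year to the next four years later (or differs when a century non-leap intervenes).
Leap-day weekdays: 2008:Fri 2012:Wed 2016:Mon 2020:Sat 2024:Thu 2028:Tue✓ 2032:Sun 2036:Fri 2040:Wed 2044:Mon 2048:Sat 2052:Thu 2056:Tue✓ 2060:Sun 2064:Fri 2068:Wed 2072:Mon 2076:Sat 2080:Thu 2084:Tue✓ 2088:Sun 2092:Fri 2096:Wed 2104:Fri 2108:Wed 2112:Mon 2116:Sat 2120:Thu
Tuesday: 2028, 2056, 2084 → 3.

3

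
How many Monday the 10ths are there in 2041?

Check the 10th of each month of 2041: Jan 10: Thu, Feb 10: Sun, Mar 10: Sun, Apr 10: Wed, May 10: Fri, Jun 10: Mon, Jul 10: Wed, Aug 10: Sat, Sep 10: Tue, Oct 10: Thu, Nov 10: Sun, Dec 10: Tue.
Monday occurs in June — 1 month.

1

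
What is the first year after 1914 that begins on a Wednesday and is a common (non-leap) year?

Jan 1 advances by 2 weekdays after a leap year and by 1 after a common year.
1914: Jan 1 is Thursday.
1915: Friday
1916: Saturday (leap)
1917: Monday
1918: Tuesday
1919: Wednesday
1919 begins on a Wednesday and is a common year.

1919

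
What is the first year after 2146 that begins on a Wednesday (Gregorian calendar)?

2149

Jan 1 advances by 2 weekdays after a leap year and by 1 after a common year.
2146: Jan 1 is Saturday.
2147: Sunday
2148: Monday (leap)
2149: Wednesday
2149 begins on a Wednesday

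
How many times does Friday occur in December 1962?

December 1962 has 31 days and begins on Saturday.
The first Friday is December 7.
Fridays fall on 7, 14, 21, 28 — that's 4.

4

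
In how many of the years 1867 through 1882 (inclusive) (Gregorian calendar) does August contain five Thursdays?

7

August has 31 days; it has five Thursdays when Thursday falls among the first (month-length − 28) days — i.e. when August 1 is one of Thursday/Wednesday/Tuesday.
August 1 by year: 1867:Thu✓ 1868:Sat 1869:Sun 1870:Mon 1871:Tue✓ 1872:Thu✓ 1873:Fri 1874:Sat 1875:Sun 1876:Tue✓ 1877:Wed✓ 1878:Thu✓ 1879:Fri 1880:Sun 1881:Mon 1882:Tue✓
Years with five Thursdays: 1867, 1871, 1872, 1876, 1877, 1878, 1882 → 7.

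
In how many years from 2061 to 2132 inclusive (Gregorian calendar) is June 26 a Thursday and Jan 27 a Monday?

7

Check each year's weekday for June 26 and Jan 27:
  2061: Sun/Thu  2062: Mon/Fri  2063: Tue/Sat  2064: Thu/Sun  2065: Fri/Tue  2066: Sat/Wed  2067: Sun/Thu  2068: Tue/Fri  2069: Wed/Sun  2070: Thu/Mon ✓  2071: Fri/Tue  2072: Sun/Wed  2073: Mon/Fri  2074: Tue/Sat  …(44 more)…  2119: Mon/Fri  2120: Wed/Sat  2121: Thu/Mon ✓  2122: Fri/Tue  2123: Sat/Wed  2124: Mon/Thu  2125: Tue/Sat  2126: Wed/Sun  2127: Thu/Mon ✓  2128: Sat/Tue  2129: Sun/Thu  2130: Mon/Fri  2131: Tue/Sat  2132: Thu/Sun
Both conditions hold in: 2070, 2081, 2087, 2098, 2110, 2121, 2127 — 7.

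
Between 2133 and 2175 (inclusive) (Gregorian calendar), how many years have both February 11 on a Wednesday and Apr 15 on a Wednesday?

5

Check each year's weekday for February 11 and Apr 15:
  2133: Wed/Wed ✓  2134: Thu/Thu  2135: Fri/Fri  2136: Sat/Sun  2137: Mon/Mon  2138: Tue/Tue  2139: Wed/Wed ✓  2140: Thu/Fri  2141: Sat/Sat  2142: Sun/Sun  2143: Mon/Mon  2144: Tue/Wed  2145: Thu/Thu  2146: Fri/Fri  …(15 more)…  2162: Thu/Thu  2163: Fri/Fri  2164: Sat/Sun  2165: Mon/Mon  2166: Tue/Tue  2167: Wed/Wed ✓  2168: Thu/Fri  2169: Sat/Sat  2170: Sun/Sun  2171: Mon/Mon  2172: Tue/Wed  2173: Thu/Thu  2174: Fri/Fri  2175: Sat/Sat
Both conditions hold in: 2133, 2139, 2150, 2161, 2167 — 5.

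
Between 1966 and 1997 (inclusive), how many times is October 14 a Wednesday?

4

Track October 14's weekday year by year (advancing +1, or +2 across a Feb 29):
  1966: Fri  1967: Sat (+1)  1968: Mon (+2)  1969: Tue (+1)  1970: Wed (+1) ✓
  1971: Thu (+1)  1972: Sat (+2)  1973: Sun (+1)  1974: Mon (+1)  1975: Tue (+1)
  1976: Thu (+2)  1977: Fri (+1)  1978: Sat (+1)  1979: Sun (+1)  … (4 more years) …
  1984: Sun (+2)  1985: Mon (+1)  1986: Tue (+1)  1987: Wed (+1) ✓  1988: Fri (+2)
  1989: Sat (+1)  1990: Sun (+1)  1991: Mon (+1)  1992: Wed (+2) ✓  1993: Thu (+1)
  1994: Fri (+1)  1995: Sat (+1)  1996: Mon (+2)  1997: Tue (+1)
Wednesday years: 1970, 1981, 1987, 1992 — 4 in total.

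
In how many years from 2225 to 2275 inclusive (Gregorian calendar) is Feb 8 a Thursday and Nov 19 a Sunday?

0

Check each year's weekday for Feb 8 and Nov 19:
  2225: Tue/Sat  2226: Wed/Sun  2227: Thu/Mon  2228: Fri/Wed  2229: Sun/Thu  2230: Mon/Fri  2231: Tue/Sat  2232: Wed/Mon  2233: Fri/Tue  2234: Sat/Wed  2235: Sun/Thu  2236: Mon/Sat  2237: Wed/Sun  2238: Thu/Mon  …(23 more)…  2262: Sat/Wed  2263: Sun/Thu  2264: Mon/Sat  2265: Wed/Sun  2266: Thu/Mon  2267: Fri/Tue  2268: Sat/Thu  2269: Mon/Fri  2270: Tue/Sat  2271: Wed/Sun  2272: Thu/Tue  2273: Sat/Wed  2274: Sun/Thu  2275: Mon/Fri
Both conditions hold in: no year — 0.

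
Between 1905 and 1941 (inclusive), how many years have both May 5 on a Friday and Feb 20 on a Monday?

Check each year's weekday for May 5 and Feb 20:
  1905: Fri/Mon ✓  1906: Sat/Tue  1907: Sun/Wed  1908: Tue/Thu  1909: Wed/Sat  1910: Thu/Sun  1911: Fri/Mon ✓  1912: Sun/Tue  1913: Mon/Thu  1914: Tue/Fri  1915: Wed/Sat  1916: Fri/Sun  1917: Sat/Tue  1918: Sun/Wed  …(9 more)…  1928: Sat/Mon  1929: Sun/Wed  1930: Mon/Thu  1931: Tue/Fri  1932: Thu/Sat  1933: Fri/Mon ✓  1934: Sat/Tue  1935: Sun/Wed  1936: Tue/Thu  1937: Wed/Sat  1938: Thu/Sun  1939: Fri/Mon ✓  1940: Sun/Tue  1941: Mon/Thu
Both conditions hold in: 1905, 1911, 1922, 1933, 1939 — 5.

5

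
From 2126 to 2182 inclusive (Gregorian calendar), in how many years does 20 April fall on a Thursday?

Track 20 April's weekday year by year (advancing +1, or +2 across a Feb 29):
  2126: Sat  2127: Sun (+1)  2128: Tue (+2)  2129: Wed (+1)  2130: Thu (+1) ✓
  2131: Fri (+1)  2132: Sun (+2)  2133: Mon (+1)  2134: Tue (+1)  2135: Wed (+1)
  2136: Fri (+2)  2137: Sat (+1)  2138: Sun (+1)  2139: Mon (+1)  … (29 more years) …
  2169: Thu (+1) ✓  2170: Fri (+1)  2171: Sat (+1)  2172: Mon (+2)  2173: Tue (+1)
  2174: Wed (+1)  2175: Thu (+1) ✓  2176: Sat (+2)  2177: Sun (+1)  2178: Mon (+1)
  2179: Tue (+1)  2180: Thu (+2) ✓  2181: Fri (+1)  2182: Sat (+1)
Thursday years: 2130, 2141, 2147, 2152, 2158, 2169, 2175, 2180 — 8 in total.

8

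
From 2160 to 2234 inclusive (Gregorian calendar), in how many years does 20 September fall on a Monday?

Track 20 September's weekday year by year (advancing +1, or +2 across a Feb 29):
  2160: Sat  2161: Sun (+1)  2162: Mon (+1) ✓  2163: Tue (+1)  2164: Thu (+2)
  2165: Fri (+1)  2166: Sat (+1)  2167: Sun (+1)  2168: Tue (+2)  2169: Wed (+1)
  2170: Thu (+1)  2171: Fri (+1)  2172: Sun (+2)  2173: Mon (+1) ✓  … (47 more years) …
  2221: Thu (+1)  2222: Fri (+1)  2223: Sat (+1)  2224: Mon (+2) ✓  2225: Tue (+1)
  2226: Wed (+1)  2227: Thu (+1)  2228: Sat (+2)  2229: Sun (+1)  2230: Mon (+1) ✓
  2231: Tue (+1)  2232: Thu (+2)  2233: Fri (+1)  2234: Sat (+1)
Monday years: 2162, 2173, 2179, 2184, 2190, 2202, 2213, 2219, 2224, 2230 — 10 in total.

10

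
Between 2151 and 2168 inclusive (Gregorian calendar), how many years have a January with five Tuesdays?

7

January has 31 days; it has five Tuesdays when Tuesday falls among the first (month-length − 28) days — i.e. when January 1 is one of Tuesday/Monday/Sunday.
January 1 by year: 2151:Fri 2152:Sat 2153:Mon✓ 2154:Tue✓ 2155:Wed 2156:Thu 2157:Sat 2158:Sun✓ 2159:Mon✓ 2160:Tue✓ 2161:Thu 2162:Fri 2163:Sat 2164:Sun✓ 2165:Tue✓ 2166:Wed 2167:Thu 2168:Fri
Years with five Tuesdays: 2153, 2154, 2158, 2159, 2160, 2164, 2165 → 7.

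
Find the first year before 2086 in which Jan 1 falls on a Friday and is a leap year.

2072

Jan 1 advances by 2 weekdays after a leap year and by 1 after a common year.
2086: Jan 1 is Tuesday.
2085: Monday
2084: Saturday (leap)
2083: Friday
2082: Thursday
2081: Wednesday
2080: Monday (leap)
2079: Sunday
2078: Saturday
2077: Friday
2076: Wednesday (leap)
2075: Tuesday
2074: Monday
2073: Sunday
2072: Friday (leap)
2072 begins on a Friday and is a leap year.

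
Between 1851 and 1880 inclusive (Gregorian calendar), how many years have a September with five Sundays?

8

September has 30 days; it has five Sundays when Sunday falls among the first (month-length − 28) days — i.e. when September 1 is one of Sunday/Saturday.
September 1 by year: 1851:Mon 1852:Wed 1853:Thu 1854:Fri 1855:Sat✓ 1856:Mon 1857:Tue 1858:Wed 1859:Thu 1860:Sat✓ 1861:Sun✓ 1862:Mon 1863:Tue 1864:Thu 1865:Fri 1866:Sat✓ 1867:Sun✓ 1868:Tue 1869:Wed 1870:Thu 1871:Fri 1872:Sun✓ 1873:Mon 1874:Tue 1875:Wed 1876:Fri 1877:Sat✓ 1878:Sun✓ 1879:Mon 1880:Wed
Years with five Sundays: 1855, 1860, 1861, 1866, 1867, 1872, 1877, 1878 → 8.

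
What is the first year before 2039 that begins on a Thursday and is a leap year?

2032

Jan 1 advances by 2 weekdays after a leap year and by 1 after a common year.
2039: Jan 1 is Saturday.
2038: Friday
2037: Thursday
2036: Tuesday (leap)
2035: Monday
2034: Sunday
2033: Saturday
2032: Thursday (leap)
2032 begins on a Thursday and is a leap year.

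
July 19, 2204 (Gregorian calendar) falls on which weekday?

Thursday

January 1, 2204 is a Sunday.
July 19 is day 201 of the year, i.e. 200 days after Jan 1.
200 mod 7 = 4, so advance 4 weekdays from Sunday: Thursday.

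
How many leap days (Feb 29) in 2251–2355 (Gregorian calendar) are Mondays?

4

Leap years in 2251–2355: 25 of them.
Feb 29 weekday advances by 5 (mod 7) from one leap year to the next four years later (or differs when a century non-leap intervenes).
Leap-day weekdays: 2252:Sun 2256:Fri 2260:Wed 2264:Mon✓ 2268:Sat 2272:Thu 2276:Tue 2280:Sun 2284:Fri 2288:Wed 2292:Mon✓ 2296:Sat 2304:Mon✓ 2308:Sat 2312:Thu 2316:Tue 2320:Sun 2324:Fri 2328:Wed 2332:Mon✓ 2336:Sat 2340:Thu 2344:Tue 2348:Sun 2352:Fri
Monday: 2264, 2292, 2304, 2332 → 4.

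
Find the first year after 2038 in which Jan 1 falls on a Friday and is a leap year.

2044

Jan 1 advances by 2 weekdays after a leap year and by 1 after a common year.
2038: Jan 1 is Friday.
2039: Saturday
2040: Sunday (leap)
2041: Tuesday
2042: Wednesday
2043: Thursday
2044: Friday (leap)
2044 begins on a Friday and is a leap year.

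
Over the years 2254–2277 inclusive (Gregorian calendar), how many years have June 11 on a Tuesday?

3

Track June 11's weekday year by year (advancing +1, or +2 across a Feb 29):
  2254: Sun  2255: Mon (+1)  2256: Wed (+2)  2257: Thu (+1)  2258: Fri (+1)
  2259: Sat (+1)  2260: Mon (+2)  2261: Tue (+1) ✓  2262: Wed (+1)  2263: Thu (+1)
  2264: Sat (+2)  2265: Sun (+1)  2266: Mon (+1)  2267: Tue (+1) ✓  2268: Thu (+2)
  2269: Fri (+1)  2270: Sat (+1)  2271: Sun (+1)  2272: Tue (+2) ✓  2273: Wed (+1)
  2274: Thu (+1)  2275: Fri (+1)  2276: Sun (+2)  2277: Mon (+1)
Tuesday years: 2261, 2267, 2272 — 3 in total.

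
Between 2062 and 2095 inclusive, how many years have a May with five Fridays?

14

May has 31 days; it has five Fridays when Friday falls among the first (month-length − 28) days — i.e. when May 1 is one of Friday/Thursday/Wednesday.
May 1 by year: 2062:Mon 2063:Tue 2064:Thu✓ 2065:Fri✓ 2066:Sat 2067:Sun 2068:Tue 2069:Wed✓ 2070:Thu✓ 2071:Fri✓ 2072:Sun 2073:Mon 2074:Tue 2075:Wed✓ 2076:Fri✓ …(4 more)… 2081:Thu✓ 2082:Fri✓ 2083:Sat 2084:Mon 2085:Tue 2086:Wed✓ 2087:Thu✓ 2088:Sat 2089:Sun 2090:Mon 2091:Tue 2092:Thu✓ 2093:Fri✓ 2094:Sat 2095:Sun
Years with five Fridays: 2064, 2065, 2069, 2070, 2071, 2075, 2076, 2080, 2081, 2082, 2086, 2087, 2092, 2093 → 14.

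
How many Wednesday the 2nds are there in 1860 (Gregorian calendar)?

Check the 2nd of each month of 1860: Jan 2: Mon, Feb 2: Thu, Mar 2: Fri, Apr 2: Mon, May 2: Wed, Jun 2: Sat, Jul 2: Mon, Aug 2: Thu, Sep 2: Sun, Oct 2: Tue, Nov 2: Fri, Dec 2: Sun.
Wednesday occurs in May — 1 month.

1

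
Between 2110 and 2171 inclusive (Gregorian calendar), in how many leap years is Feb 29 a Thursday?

2

Leap years in 2110–2171: 15 of them.
Feb 29 weekday advances by 5 (mod 7) from one leap year to the next four years later (or differs when a century non-leap intervenes).
Leap-day weekdays: 2112:Mon 2116:Sat 2120:Thu✓ 2124:Tue 2128:Sun 2132:Fri 2136:Wed 2140:Mon 2144:Sat 2148:Thu✓ 2152:Tue 2156:Sun 2160:Fri 2164:Wed 2168:Mon
Thursday: 2120, 2148 → 2.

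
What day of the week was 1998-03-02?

Monday

January 1, 1998 is a Thursday.
March 2 is day 61 of the year, i.e. 60 days after Jan 1.
60 mod 7 = 4, so advance 4 weekdays from Thursday: Monday.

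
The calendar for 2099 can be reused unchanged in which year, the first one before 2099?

2093

Two years share a calendar iff Jan 1 falls on the same weekday and both are leap or both are common. 2099: Jan 1 is Thursday, common year.
2098: Jan 1 Wednesday, common
2097: Jan 1 Tuesday, common
2096: Jan 1 Sunday, leap
2095: Jan 1 Saturday, common
2094: Jan 1 Friday, common
2093: Jan 1 Thursday, common
2093 matches on both conditions.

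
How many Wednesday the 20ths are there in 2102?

2

Check the 20th of each month of 2102: Jan 20: Fri, Feb 20: Mon, Mar 20: Mon, Apr 20: Thu, May 20: Sat, Jun 20: Tue, Jul 20: Thu, Aug 20: Sun, Sep 20: Wed, Oct 20: Fri, Nov 20: Mon, Dec 20: Wed.
Wednesday occurs in September, December — 2 months.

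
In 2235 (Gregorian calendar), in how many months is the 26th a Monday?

Check the 26th of each month of 2235: Jan 26: Mon, Feb 26: Thu, Mar 26: Thu, Apr 26: Sun, May 26: Tue, Jun 26: Fri, Jul 26: Sun, Aug 26: Wed, Sep 26: Sat, Oct 26: Mon, Nov 26: Thu, Dec 26: Sat.
Monday occurs in January, October — 2 months.

2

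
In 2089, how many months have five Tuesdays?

A month of length L has five Tuesdays iff its first Tuesday is on day ≤ L−28 (so day 1–3 in a 31-day month, 1–2 in a 30-day month, day 1 in a leap February).
Checking each month of 2089: Jan starts Sat (31d); Feb starts Tue (28d); Mar starts Tue (31d) ✓; Apr starts Fri (30d); May starts Sun (31d) ✓; Jun starts Wed (30d); Jul starts Fri (31d); Aug starts Mon (31d) ✓; Sep starts Thu (30d); Oct starts Sat (31d); Nov starts Tue (30d) ✓; Dec starts Thu (31d).
Five-Tuesday months: March, May, August, November → 4.

4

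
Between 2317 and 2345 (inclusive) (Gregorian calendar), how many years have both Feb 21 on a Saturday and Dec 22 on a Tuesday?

3

Check each year's weekday for Feb 21 and Dec 22:
  2317: Wed/Sat  2318: Thu/Sun  2319: Fri/Mon  2320: Sat/Wed  2321: Mon/Thu  2322: Tue/Fri  2323: Wed/Sat  2324: Thu/Mon  2325: Sat/Tue ✓  2326: Sun/Wed  2327: Mon/Thu  2328: Tue/Sat  2329: Thu/Sun  2330: Fri/Mon  2331: Sat/Tue ✓  2332: Sun/Thu  2333: Tue/Fri  2334: Wed/Sat  2335: Thu/Sun  2336: Fri/Tue  2337: Sun/Wed  2338: Mon/Thu  2339: Tue/Fri  2340: Wed/Sun  2341: Fri/Mon  2342: Sat/Tue ✓  2343: Sun/Wed  2344: Mon/Fri  2345: Wed/Sat
Both conditions hold in: 2325, 2331, 2342 — 3.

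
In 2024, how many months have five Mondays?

5

A month of length L has five Mondays iff its first Monday is on day ≤ L−28 (so day 1–3 in a 31-day month, 1–2 in a 30-day month, day 1 in a leap February).
Checking each month of 2024: Jan starts Mon (31d) ✓; Feb starts Thu (29d); Mar starts Fri (31d); Apr starts Mon (30d) ✓; May starts Wed (31d); Jun starts Sat (30d); Jul starts Mon (31d) ✓; Aug starts Thu (31d); Sep starts Sun (30d) ✓; Oct starts Tue (31d); Nov starts Fri (30d); Dec starts Sun (31d) ✓.
Five-Monday months: January, April, July, September, December → 5.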